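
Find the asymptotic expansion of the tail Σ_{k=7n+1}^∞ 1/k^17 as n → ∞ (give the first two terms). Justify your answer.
Σ_{k>7n} 1/k^17 = 1/(16 · (7n)^16) − 1/(2 · (7n)^17) + O(1/(7n)^18)

Compare to the integral: ∫_{7n}^∞ x^(−17) dx = [−x^(−16)/16]_{7n}^∞ = 1/((17−1)·(7n)^16). The Euler-Maclaurin correction adds −f(7n)/2 = −1/(2·(7n)^17). Euler-Maclaurin then gives
  Σ_{k>7n} 1/k^17 = ∫_{7n}^∞ dx/x^17 − 1/(2·(7n)^17) + O(1/(7n)^18).
(Equivalently this is ζ(17) − Σ_{k≤7n} 1/k^17.)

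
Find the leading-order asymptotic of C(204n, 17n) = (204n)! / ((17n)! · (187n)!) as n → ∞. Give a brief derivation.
C(204n, 17n) ~ (8916100448256/285311670611)^(17n) · sqrt(6/(11π·17n))

Write N = 17n. Apply Stirling to each factorial:
  (12N)! ~ sqrt(2π·12N) · (12N/e)^(12N),
  N! ~ sqrt(2π N) · (N/e)^N,
  (11N)! ~ sqrt(2π·11N) · (11N/e)^(11N).
The exponential factors combine to (12N)^(12N) / (N^N · (11N)^(11N)) = 12^(12N)/11^(11N) = (12^12/11^11)^N = (8916100448256/285311670611)^N.
The square-root prefactors combine to sqrt(2π·12N) / (sqrt(2π N)·sqrt(2π·11N)) = sqrt(12 / (2π·11·N)) = sqrt(6/(11π·17n)).
Substituting N = 17n: C(204n, 17n) ~ (8916100448256/285311670611)^(17n) · sqrt(6/(11π·17n)).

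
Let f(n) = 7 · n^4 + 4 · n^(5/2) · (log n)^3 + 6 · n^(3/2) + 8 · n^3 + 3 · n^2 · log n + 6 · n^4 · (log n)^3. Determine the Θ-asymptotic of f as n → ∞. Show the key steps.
f(n) ∈ Θ(n^4 · (log n)^3)

Compare the terms by growth order. For large n, n^a · (log n)^b dominates n^a' · (log n)^b' iff a > a', or (a = a' and b > b'). Ranking the 6 terms shows the dominant one is 6 · n^4 · (log n)^3. Hence f(n) ∈ Θ(n^4 · (log n)^3).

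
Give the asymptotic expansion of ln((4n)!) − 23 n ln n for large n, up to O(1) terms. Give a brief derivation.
ln((4n)!) − 23 n ln n = −19 n ln n + 4(ln 4 − 1) n + (1/2) ln(2π·4n) + O(1/n)

Stirling: ln((4n)!) = 4n ln(4n) − 4n + (1/2) ln(2π·4n) + O(1/n).
Expand 4n ln(4n) = 4n (ln n + ln 4) = 4n ln n + 4n ln 4.
Subtract 23n ln n: leading term is (4 − 23) n ln n = −19 n ln n. The next term is 4n ln 4 − 4n = 4(ln 4 − 1) n. Then the (1/2) ln(2π·4n) correction.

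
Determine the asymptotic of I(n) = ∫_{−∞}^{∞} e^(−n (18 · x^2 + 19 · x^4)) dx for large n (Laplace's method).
I(n) ~ sqrt(π/(18n))

φ(x) = 18 · x^2 + 19 · x^4 has its unique global minimum at x* = 0 (since φ'(x) = 36x + 76x^3 = 0 only at x = 0 for real x with both coefficients positive, and φ → ∞ as |x| → ∞). At x* = 0, φ(0) = 0 and φ''(0) = 36. Laplace's method then gives
  I(n) ~ sqrt(2π / (n · φ''(0))) · e^(−n φ(0)) = sqrt(2π / (36n)) = sqrt(π/(18n)).
The 19 · x^4 term contributes only at subleading order (an O(1/n) relative correction).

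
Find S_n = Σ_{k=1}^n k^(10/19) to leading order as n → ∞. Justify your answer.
S_n ~ (19/29) · n^(29/19)

Integral comparison: Σ_{k=1}^n k^(10/19) = ∫_0^n x^(10/19) dx + O(n^(10/19)). The integral is n^(1 + 10/19) / (1 + 10/19) = n^((10+19)/19) / ((10+19)/19) = (19/29) · n^(29/19).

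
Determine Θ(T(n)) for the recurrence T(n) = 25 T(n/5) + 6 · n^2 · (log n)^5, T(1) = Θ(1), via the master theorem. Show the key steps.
T(n) = Θ(n^2 · (log n)^6)

Here log_5 25 = 2 and f(n) = 6 · n^2 · (log n)^5 = Θ(n^(log_5 25) · (log n)^5). This is the extended Case 2 of the master theorem (f matches the critical exponent up to log factors), giving T(n) = Θ(n^(log_5 25) · (log n)^(5+1)) = Θ(n^2 · (log n)^6).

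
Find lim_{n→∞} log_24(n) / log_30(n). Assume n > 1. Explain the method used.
lim = ln(30) / ln(24) = log_24(30)

Change of base: log_24(n) = ln n / ln 24 and log_30(n) = ln n / ln 30. The ratio is (ln n / ln 24) · (ln 30 / ln n) = ln 30 / ln 24, a constant independent of n. So the limit is ln 30 / ln 24 = log_24(30).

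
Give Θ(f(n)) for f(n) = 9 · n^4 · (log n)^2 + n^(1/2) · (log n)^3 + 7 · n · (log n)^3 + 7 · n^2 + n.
f(n) ∈ Θ(n^4 · (log n)^2)

Compare the terms by growth order. For large n, n^a · (log n)^b dominates n^a' · (log n)^b' iff a > a', or (a = a' and b > b'). Ranking the 5 terms shows the dominant one is 9 · n^4 · (log n)^2. Hence f(n) ∈ Θ(n^4 · (log n)^2).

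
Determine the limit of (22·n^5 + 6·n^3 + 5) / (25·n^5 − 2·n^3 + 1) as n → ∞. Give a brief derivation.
lim = 22/25

For large n the leading n^5 terms dominate both numerator and denominator. Dividing top and bottom by n^5, every other term tends to 0, leaving 22/25.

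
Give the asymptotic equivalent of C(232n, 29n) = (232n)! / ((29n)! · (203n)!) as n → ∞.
C(232n, 29n) ~ (16777216/823543)^(29n) · sqrt(4/(7π·29n))

Write N = 29n. Apply Stirling to each factorial:
  (8N)! ~ sqrt(2π·8N) · (8N/e)^(8N),
  N! ~ sqrt(2π N) · (N/e)^N,
  (7N)! ~ sqrt(2π·7N) · (7N/e)^(7N).
The exponential factors combine to (8N)^(8N) / (N^N · (7N)^(7N)) = 8^(8N)/7^(7N) = (8^8/7^7)^N = (16777216/823543)^N.
The square-root prefactors combine to sqrt(2π·8N) / (sqrt(2π N)·sqrt(2π·7N)) = sqrt(8 / (2π·7·N)) = sqrt(4/(7π·29n)).
Substituting N = 29n: C(232n, 29n) ~ (16777216/823543)^(29n) · sqrt(4/(7π·29n)).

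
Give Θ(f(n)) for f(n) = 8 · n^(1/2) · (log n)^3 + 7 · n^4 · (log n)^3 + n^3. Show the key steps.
f(n) ∈ Θ(n^4 · (log n)^3)

Compare the terms by growth order. For large n, n^a · (log n)^b dominates n^a' · (log n)^b' iff a > a', or (a = a' and b > b'). Ranking the 3 terms shows the dominant one is 7 · n^4 · (log n)^3. Hence f(n) ∈ Θ(n^4 · (log n)^3).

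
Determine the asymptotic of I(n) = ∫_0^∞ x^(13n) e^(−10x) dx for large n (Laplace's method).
I(n) ~ (sqrt(2π·13n) / 10) · (13n/(10e))^(13n)

Write the integrand as exp(13n ln x − 10x) and set f(x) = 13n ln x − 10x. Then f'(x) = 13n/x − 10 = 0 at x* = 13n/10, and f''(x*) = −13n/x*^2 = −10^2/(13n). Laplace's method (interior maximum) gives
  I(n) ~ e^(f(x*)) · sqrt(2π / |f''(x*)|)
        = exp(13n ln(13n/10) − 13n) · sqrt(2π · 13n / 10^2)
        = (13n/10)^(13n) e^(−13n) · sqrt(2π·13n) / 10
        = (sqrt(2π·13n) / 10) · (13n/(10e))^(13n).
This matches Γ(13n+1)/10^(13n+1) with Stirling applied to Γ.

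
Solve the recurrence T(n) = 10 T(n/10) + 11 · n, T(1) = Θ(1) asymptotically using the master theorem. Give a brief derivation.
T(n) = Θ(n log n)

log_10 10 = 1, and f(n) = 11 · n = Θ(n^(log_10 10)). This is Case 2 of the master theorem: T(n) = Θ(f(n) · log n) = Θ(n log n).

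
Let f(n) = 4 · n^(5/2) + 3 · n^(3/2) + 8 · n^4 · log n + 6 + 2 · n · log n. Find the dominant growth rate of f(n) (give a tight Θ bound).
f(n) ∈ Θ(n^4 · log n)

Compare the terms by growth order. For large n, n^a · (log n)^b dominates n^a' · (log n)^b' iff a > a', or (a = a' and b > b'). Ranking the 5 terms shows the dominant one is 8 · n^4 · log n. Hence f(n) ∈ Θ(n^4 · log n).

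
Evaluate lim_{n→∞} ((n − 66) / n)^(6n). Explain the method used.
lim = e^(−396)

Rewrite as (1 − 66/n)^(6n). By the standard limit (1 + x/n)^n → e^x, we have (1 − 66/n)^n → e^(−66), and raising to the 6th power gives e^(−396).
More precisely, ln[(1 − 66/n)^(6n)] = 6n · ln(1 − 66/n) = 6n · (-66/n + O(1/n^2)) = -396 + O(1/n) → -396.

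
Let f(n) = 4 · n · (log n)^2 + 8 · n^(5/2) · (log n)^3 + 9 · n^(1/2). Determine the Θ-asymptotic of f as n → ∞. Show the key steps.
f(n) ∈ Θ(n^(5/2) · (log n)^3)

Compare the terms by growth order. For large n, n^a · (log n)^b dominates n^a' · (log n)^b' iff a > a', or (a = a' and b > b'). Ranking the 3 terms shows the dominant one is 8 · n^(5/2) · (log n)^3. Hence f(n) ∈ Θ(n^(5/2) · (log n)^3).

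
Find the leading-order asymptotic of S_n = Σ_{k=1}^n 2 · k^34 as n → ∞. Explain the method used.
S_n ~ 2 · n^35 / 35

By integral comparison (Euler-Maclaurin), Σ_{k=1}^n 2 · k^34 = 2 · ∫_0^n x^34 dx + O(n^34) = 2 · n^35/35 + O(n^34). (Equivalently, Faulhaber's formula gives the same leading term.)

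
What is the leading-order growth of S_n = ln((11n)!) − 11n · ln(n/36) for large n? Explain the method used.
S_n ~ 11n · (ln 396 − 1) + O(ln n)

Stirling: ln((11n)!) = 11n ln(11n) − 11n + O(ln n).
  S_n = 11n ln(11n) − 11n − 11n ln(n/36) + O(ln n)
      = 11n ln(11n) − 11n ln n + 11n ln 36 − 11n + O(ln n)
      = 11n ln 11 + 11n ln 36 − 11n + O(ln n)
      = 11n (ln 396 − 1) + O(ln n).
Numerically ln(396) − 1 ≈ 4.9814.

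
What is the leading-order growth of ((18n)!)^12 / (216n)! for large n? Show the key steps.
((18n)!)^12/(216n)! ~ ((2π·18n)^(11/2) / sqrt(12)) · 12^(−12·18n)  →  0

Write N = 18n. Stirling: N! ~ sqrt(2π N)(N/e)^N and (12N)! ~ sqrt(2π·12N)·(12N/e)^(12N).
  (N!)^12/(12N)! ~ (2π N)^(12/2) (N/e)^(12N) / [sqrt(2π·12N) (12N/e)^(12N)]
     = (2π N)^(12/2) / sqrt(2π·12N) · (N/(12N))^(12N)
     = (2π N)^((12−1)/2) / sqrt(12) · 12^(−12N).
Since 12^12 > 1, the factor 12^(−12N) decays exponentially, so the ratio → 0. Substituting N = 18n gives the stated form.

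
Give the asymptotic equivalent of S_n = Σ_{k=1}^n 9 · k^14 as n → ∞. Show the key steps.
S_n ~ 3 · n^15 / 5

By integral comparison (Euler-Maclaurin), Σ_{k=1}^n 9 · k^14 = 9 · ∫_0^n x^14 dx + O(n^14) = 9 · n^15/15 = 3 · n^15 / 5 + O(n^14). (Equivalently, Faulhaber's formula gives the same leading term.)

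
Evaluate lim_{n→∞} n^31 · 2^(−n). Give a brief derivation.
lim = 0

Exponentials with base > 1 dominate every fixed polynomial: for any fixed c, n^c / 2^n → 0 as n → ∞ (e.g. by the ratio test, or by writing 2^n = e^(n ln 2) and noting e^(n ln 2) / n^c → ∞). Hence n^31 · 2^(−n) = n^31 / 2^n → 0.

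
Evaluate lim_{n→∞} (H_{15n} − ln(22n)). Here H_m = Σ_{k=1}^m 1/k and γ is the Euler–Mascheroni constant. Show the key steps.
lim = ln(15/22) + γ

By Euler-Maclaurin, H_m = ln m + γ + O(1/m). So
  H_{15n} − ln(22n) = ln(15n) + γ − ln(22n) + O(1/n)
                       = ln(15/22) + γ + O(1/n).
Hence the limit is ln(15/22) + γ.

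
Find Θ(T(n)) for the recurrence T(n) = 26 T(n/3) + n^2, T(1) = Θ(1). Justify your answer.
T(n) = Θ(n^(log_3 26))

Master theorem: compare f(n) = n^2 to n^(log_3 26) where log_3 26 ≈ 2.966. Since 2 < log_3 26, we have f(n) = O(n^(log_3 26 − ε)) for some ε > 0 — Case 1. Hence T(n) = Θ(n^(log_3 26)).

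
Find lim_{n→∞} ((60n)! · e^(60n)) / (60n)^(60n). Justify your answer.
lim = ∞

Stirling: (60n)! ~ sqrt(2π·60n) · (60n/e)^(60n). Hence
  (60n)! · e^(60n) / (60n)^(60n) ~ sqrt(2π·60n) = sqrt(2π·60) · sqrt(n) → ∞.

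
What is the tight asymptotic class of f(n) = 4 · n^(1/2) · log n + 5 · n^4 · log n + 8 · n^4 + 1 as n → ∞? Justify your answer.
f(n) ∈ Θ(n^4 · log n)

Compare the terms by growth order. For large n, n^a · (log n)^b dominates n^a' · (log n)^b' iff a > a', or (a = a' and b > b'). Ranking the 4 terms shows the dominant one is 5 · n^4 · log n. Hence f(n) ∈ Θ(n^4 · log n).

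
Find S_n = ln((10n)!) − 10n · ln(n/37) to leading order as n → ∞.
S_n ~ 10n · (ln 370 − 1) + O(ln n)

Stirling: ln((10n)!) = 10n ln(10n) − 10n + O(ln n).
  S_n = 10n ln(10n) − 10n − 10n ln(n/37) + O(ln n)
      = 10n ln(10n) − 10n ln n + 10n ln 37 − 10n + O(ln n)
      = 10n ln 10 + 10n ln 37 − 10n + O(ln n)
      = 10n (ln 370 − 1) + O(ln n).
Numerically ln(370) − 1 ≈ 4.9135.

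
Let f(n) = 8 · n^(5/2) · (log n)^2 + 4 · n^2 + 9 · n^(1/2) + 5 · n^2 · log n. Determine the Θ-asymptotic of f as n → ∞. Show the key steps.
f(n) ∈ Θ(n^(5/2) · (log n)^2)

Compare the terms by growth order. For large n, n^a · (log n)^b dominates n^a' · (log n)^b' iff a > a', or (a = a' and b > b'). Ranking the 4 terms shows the dominant one is 8 · n^(5/2) · (log n)^2. Hence f(n) ∈ Θ(n^(5/2) · (log n)^2).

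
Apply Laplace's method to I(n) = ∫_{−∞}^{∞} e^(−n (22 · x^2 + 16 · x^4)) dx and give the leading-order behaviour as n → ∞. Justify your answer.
I(n) ~ sqrt(π/(22n))

φ(x) = 22 · x^2 + 16 · x^4 has its unique global minimum at x* = 0 (since φ'(x) = 44x + 64x^3 = 0 only at x = 0 for real x with both coefficients positive, and φ → ∞ as |x| → ∞). At x* = 0, φ(0) = 0 and φ''(0) = 44. Laplace's method then gives
  I(n) ~ sqrt(2π / (n · φ''(0))) · e^(−n φ(0)) = sqrt(2π / (44n)) = sqrt(π/(22n)).
The 16 · x^4 term contributes only at subleading order (an O(1/n) relative correction).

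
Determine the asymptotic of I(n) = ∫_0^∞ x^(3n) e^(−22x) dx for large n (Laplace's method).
I(n) ~ (sqrt(2π·3n) / 22) · (3n/(22e))^(3n)

Write the integrand as exp(3n ln x − 22x) and set f(x) = 3n ln x − 22x. Then f'(x) = 3n/x − 22 = 0 at x* = 3n/22, and f''(x*) = −3n/x*^2 = −22^2/(3n). Laplace's method (interior maximum) gives
  I(n) ~ e^(f(x*)) · sqrt(2π / |f''(x*)|)
        = exp(3n ln(3n/22) − 3n) · sqrt(2π · 3n / 22^2)
        = (3n/22)^(3n) e^(−3n) · sqrt(2π·3n) / 22
        = (sqrt(2π·3n) / 22) · (3n/(22e))^(3n).
This matches Γ(3n+1)/22^(3n+1) with Stirling applied to Γ.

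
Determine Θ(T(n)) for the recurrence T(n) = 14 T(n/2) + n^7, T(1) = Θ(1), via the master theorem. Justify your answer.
T(n) = Θ(n^7)

log_2 14 ≈ 3.807. f(n) = n^7 dominates n^(log_2 14) since 7 > 3.807, and the regularity condition a·f(n/b) = 14·(n/2)^7 = (14/128)·n^7 ≤ c·f(n) holds with c = 14/128 ≈ 0.109 < 1. So this is Case 3: T(n) = Θ(f(n)) = Θ(n^7).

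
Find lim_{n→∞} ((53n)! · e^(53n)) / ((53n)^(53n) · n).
lim = 0

Stirling: (53n)! ~ sqrt(2π·53n) · (53n/e)^(53n). Hence
  (53n)! · e^(53n) / (53n)^(53n) ~ sqrt(2π·53n).
Dividing by n: sqrt(2π·53n) / n = sqrt(2π·53) · n^((1−2)/2), so the expression behaves like sqrt(2π·53) · n^((1−2)/2) → 0.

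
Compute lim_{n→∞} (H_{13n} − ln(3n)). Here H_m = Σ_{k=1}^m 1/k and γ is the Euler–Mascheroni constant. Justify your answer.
lim = ln(13/3) + γ

By Euler-Maclaurin, H_m = ln m + γ + O(1/m). So
  H_{13n} − ln(3n) = ln(13n) + γ − ln(3n) + O(1/n)
                       = ln(13/3) + γ + O(1/n).
Hence the limit is ln(13/3) + γ.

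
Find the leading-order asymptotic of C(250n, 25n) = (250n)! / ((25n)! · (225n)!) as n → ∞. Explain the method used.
C(250n, 25n) ~ (10000000000/387420489)^(25n) · sqrt(5/(9π·25n))

Write N = 25n. Apply Stirling to each factorial:
  (10N)! ~ sqrt(2π·10N) · (10N/e)^(10N),
  N! ~ sqrt(2π N) · (N/e)^N,
  (9N)! ~ sqrt(2π·9N) · (9N/e)^(9N).
The exponential factors combine to (10N)^(10N) / (N^N · (9N)^(9N)) = 10^(10N)/9^(9N) = (10^10/9^9)^N = (10000000000/387420489)^N.
The square-root prefactors combine to sqrt(2π·10N) / (sqrt(2π N)·sqrt(2π·9N)) = sqrt(10 / (2π·9·N)) = sqrt(5/(9π·25n)).
Substituting N = 25n: C(250n, 25n) ~ (10000000000/387420489)^(25n) · sqrt(5/(9π·25n)).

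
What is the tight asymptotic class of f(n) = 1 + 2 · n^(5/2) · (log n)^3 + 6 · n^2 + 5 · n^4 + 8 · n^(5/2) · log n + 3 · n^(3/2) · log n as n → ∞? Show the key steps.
f(n) ∈ Θ(n^4)

Compare the terms by growth order. For large n, n^a · (log n)^b dominates n^a' · (log n)^b' iff a > a', or (a = a' and b > b'). Ranking the 6 terms shows the dominant one is 5 · n^4. Hence f(n) ∈ Θ(n^4).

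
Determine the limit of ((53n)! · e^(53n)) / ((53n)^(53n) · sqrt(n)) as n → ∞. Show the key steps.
lim = sqrt(2π·53)

Stirling: (53n)! ~ sqrt(2π·53n) · (53n/e)^(53n). Hence
  (53n)! · e^(53n) / (53n)^(53n) ~ sqrt(2π·53n).
Dividing by sqrt(n): sqrt(2π·53n) / sqrt(n) = sqrt(2π·53) · n^((1−1)/2), so the limit is sqrt(2π·53).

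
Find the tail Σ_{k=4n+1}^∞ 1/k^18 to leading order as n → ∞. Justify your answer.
Σ_{k>4n} 1/k^18 ~ 1/(17 · (4n)^17)

Compare to the integral: ∫_{4n}^∞ x^(−18) dx = [−x^(−17)/17]_{4n}^∞ = 1/((18−1)·(4n)^17). Euler-Maclaurin then gives
  Σ_{k>4n} 1/k^18 = ∫_{4n}^∞ dx/x^18 − 1/(2·(4n)^18) + O(1/(4n)^19).
(Equivalently this is ζ(18) − Σ_{k≤4n} 1/k^18.)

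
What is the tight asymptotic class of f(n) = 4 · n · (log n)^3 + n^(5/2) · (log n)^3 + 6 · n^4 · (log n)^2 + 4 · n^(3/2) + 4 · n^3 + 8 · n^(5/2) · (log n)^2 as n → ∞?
f(n) ∈ Θ(n^4 · (log n)^2)

Compare the terms by growth order. For large n, n^a · (log n)^b dominates n^a' · (log n)^b' iff a > a', or (a = a' and b > b'). Ranking the 6 terms shows the dominant one is 6 · n^4 · (log n)^2. Hence f(n) ∈ Θ(n^4 · (log n)^2).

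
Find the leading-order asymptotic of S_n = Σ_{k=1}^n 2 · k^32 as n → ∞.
S_n ~ 2 · n^33 / 33

By integral comparison (Euler-Maclaurin), Σ_{k=1}^n 2 · k^32 = 2 · ∫_0^n x^32 dx + O(n^32) = 2 · n^33/33 + O(n^32). (Equivalently, Faulhaber's formula gives the same leading term.)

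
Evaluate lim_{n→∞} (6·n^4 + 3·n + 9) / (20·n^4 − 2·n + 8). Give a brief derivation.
lim = 6/20 = 3/10

For large n the leading n^4 terms dominate both numerator and denominator. Dividing top and bottom by n^4, every other term tends to 0, leaving 6/20 = 3/10.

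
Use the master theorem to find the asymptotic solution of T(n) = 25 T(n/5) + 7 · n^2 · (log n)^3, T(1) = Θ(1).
T(n) = Θ(n^2 · (log n)^4)

Here log_5 25 = 2 and f(n) = 7 · n^2 · (log n)^3 = Θ(n^(log_5 25) · (log n)^3). This is the extended Case 2 of the master theorem (f matches the critical exponent up to log factors), giving T(n) = Θ(n^(log_5 25) · (log n)^(3+1)) = Θ(n^2 · (log n)^4).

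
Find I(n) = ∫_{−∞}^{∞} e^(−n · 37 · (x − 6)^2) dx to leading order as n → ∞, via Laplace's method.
I(n) = sqrt(π/(37n))

Here φ(x) = 37 · (x − 6)^2 has its unique minimum at x* = 6 with φ(x*) = 0 and φ''(x*) = 74. Laplace's method gives
  I(n) ~ e^(−n φ(x*)) · sqrt(2π / (n · φ''(x*))) = sqrt(2π / (74n)) = sqrt(π/(37n)).
This is exact: substituting u = (x − 6)·sqrt(37n) gives I(n) = (1/sqrt(37n)) ∫_{−∞}^{∞} e^(−u^2) du = sqrt(π/(37n)).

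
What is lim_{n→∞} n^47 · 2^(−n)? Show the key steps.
lim = 0

Exponentials with base > 1 dominate every fixed polynomial: for any fixed c, n^c / 2^n → 0 as n → ∞ (e.g. by the ratio test, or by writing 2^n = e^(n ln 2) and noting e^(n ln 2) / n^c → ∞). Hence n^47 · 2^(−n) = n^47 / 2^n → 0.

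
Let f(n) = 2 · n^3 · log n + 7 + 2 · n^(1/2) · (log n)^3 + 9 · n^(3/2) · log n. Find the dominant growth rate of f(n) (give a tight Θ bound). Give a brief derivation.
f(n) ∈ Θ(n^3 · log n)

Compare the terms by growth order. For large n, n^a · (log n)^b dominates n^a' · (log n)^b' iff a > a', or (a = a' and b > b'). Ranking the 4 terms shows the dominant one is 2 · n^3 · log n. Hence f(n) ∈ Θ(n^3 · log n).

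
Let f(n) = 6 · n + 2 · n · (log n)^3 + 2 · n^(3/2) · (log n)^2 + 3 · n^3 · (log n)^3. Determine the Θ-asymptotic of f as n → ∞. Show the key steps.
f(n) ∈ Θ(n^3 · (log n)^3)

Compare the terms by growth order. For large n, n^a · (log n)^b dominates n^a' · (log n)^b' iff a > a', or (a = a' and b > b'). Ranking the 4 terms shows the dominant one is 3 · n^3 · (log n)^3. Hence f(n) ∈ Θ(n^3 · (log n)^3).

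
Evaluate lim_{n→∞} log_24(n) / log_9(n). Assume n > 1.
lim = ln(9) / ln(24) = log_24(9)

Change of base: log_24(n) = ln n / ln 24 and log_9(n) = ln n / ln 9. The ratio is (ln n / ln 24) · (ln 9 / ln n) = ln 9 / ln 24, a constant independent of n. So the limit is ln 9 / ln 24 = log_24(9).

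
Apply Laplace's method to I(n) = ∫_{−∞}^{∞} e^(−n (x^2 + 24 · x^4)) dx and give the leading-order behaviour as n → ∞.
I(n) ~ sqrt(π/n)

φ(x) = x^2 + 24 · x^4 has its unique global minimum at x* = 0 (since φ'(x) = 2x + 96x^3 = 0 only at x = 0 for real x with both coefficients positive, and φ → ∞ as |x| → ∞). At x* = 0, φ(0) = 0 and φ''(0) = 2. Laplace's method then gives
  I(n) ~ sqrt(2π / (n · φ''(0))) · e^(−n φ(0)) = sqrt(2π / (2n)) = sqrt(π/n).
The 24 · x^4 term contributes only at subleading order (an O(1/n) relative correction).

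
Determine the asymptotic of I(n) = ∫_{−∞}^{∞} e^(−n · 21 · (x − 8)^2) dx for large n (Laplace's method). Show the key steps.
I(n) = sqrt(π/(21n))

Here φ(x) = 21 · (x − 8)^2 has its unique minimum at x* = 8 with φ(x*) = 0 and φ''(x*) = 42. Laplace's method gives
  I(n) ~ e^(−n φ(x*)) · sqrt(2π / (n · φ''(x*))) = sqrt(2π / (42n)) = sqrt(π/(21n)).
This is exact: substituting u = (x − 8)·sqrt(21n) gives I(n) = (1/sqrt(21n)) ∫_{−∞}^{∞} e^(−u^2) du = sqrt(π/(21n)).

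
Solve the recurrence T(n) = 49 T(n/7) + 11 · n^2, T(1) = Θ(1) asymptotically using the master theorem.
T(n) = Θ(n^2 log n)

log_7 49 = 2, and f(n) = 11 · n^2 = Θ(n^(log_7 49)). This is Case 2 of the master theorem: T(n) = Θ(f(n) · log n) = Θ(n^2 log n).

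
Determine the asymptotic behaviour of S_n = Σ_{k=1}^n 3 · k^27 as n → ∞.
S_n ~ 3 · n^28 / 28

By integral comparison (Euler-Maclaurin), Σ_{k=1}^n 3 · k^27 = 3 · ∫_0^n x^27 dx + O(n^27) = 3 · n^28/28 + O(n^27). (Equivalently, Faulhaber's formula gives the same leading term.)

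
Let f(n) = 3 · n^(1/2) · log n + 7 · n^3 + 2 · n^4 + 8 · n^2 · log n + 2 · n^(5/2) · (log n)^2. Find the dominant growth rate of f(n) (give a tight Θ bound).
f(n) ∈ Θ(n^4)

Compare the terms by growth order. For large n, n^a · (log n)^b dominates n^a' · (log n)^b' iff a > a', or (a = a' and b > b'). Ranking the 5 terms shows the dominant one is 2 · n^4. Hence f(n) ∈ Θ(n^4).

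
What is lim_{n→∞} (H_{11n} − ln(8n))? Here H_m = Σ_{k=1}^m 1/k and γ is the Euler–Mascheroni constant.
lim = ln(11/8) + γ

By Euler-Maclaurin, H_m = ln m + γ + O(1/m). So
  H_{11n} − ln(8n) = ln(11n) + γ − ln(8n) + O(1/n)
                       = ln(11/8) + γ + O(1/n).
Hence the limit is ln(11/8) + γ.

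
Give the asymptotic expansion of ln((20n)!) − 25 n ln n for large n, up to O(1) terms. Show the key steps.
ln((20n)!) − 25 n ln n = −5 n ln n + 20(ln 20 − 1) n + (1/2) ln(2π·20n) + O(1/n)

Stirling: ln((20n)!) = 20n ln(20n) − 20n + (1/2) ln(2π·20n) + O(1/n).
Expand 20n ln(20n) = 20n (ln n + ln 20) = 20n ln n + 20n ln 20.
Subtract 25n ln n: leading term is (20 − 25) n ln n = −5 n ln n. The next term is 20n ln 20 − 20n = 20(ln 20 − 1) n. Then the (1/2) ln(2π·20n) correction.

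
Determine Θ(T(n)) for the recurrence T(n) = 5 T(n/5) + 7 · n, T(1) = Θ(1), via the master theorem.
T(n) = Θ(n log n)

log_5 5 = 1, and f(n) = 7 · n = Θ(n^(log_5 5)). This is Case 2 of the master theorem: T(n) = Θ(f(n) · log n) = Θ(n log n).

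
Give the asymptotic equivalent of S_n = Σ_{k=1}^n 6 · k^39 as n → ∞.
S_n ~ 3 · n^40 / 20

By integral comparison (Euler-Maclaurin), Σ_{k=1}^n 6 · k^39 = 6 · ∫_0^n x^39 dx + O(n^39) = 6 · n^40/40 = 3 · n^40 / 20 + O(n^39). (Equivalently, Faulhaber's formula gives the same leading term.)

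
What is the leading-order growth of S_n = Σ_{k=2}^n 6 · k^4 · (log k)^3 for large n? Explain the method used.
S_n ~ 6 · n^5 · (log n)^3 / 5

By integral comparison, S_n = ∫_1^n 6 · x^4 · (log x)^3 dx + O(n^4 · (log n)^3). For the integral, the leading term of ∫_1^n x^4 (log x)^3 dx is n^5/5 · (log n)^3 (by repeated integration by parts; each step lowers the log-exponent and produces a relatively O(1/log n) correction). Hence S_n ~ 6 · n^5 · (log n)^3 / 5.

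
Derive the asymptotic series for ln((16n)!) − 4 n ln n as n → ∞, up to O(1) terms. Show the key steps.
ln((16n)!) − 4 n ln n = 12 n ln n + 16(ln 16 − 1) n + (1/2) ln(2π·16n) + O(1/n)

Stirling: ln((16n)!) = 16n ln(16n) − 16n + (1/2) ln(2π·16n) + O(1/n).
Expand 16n ln(16n) = 16n (ln n + ln 16) = 16n ln n + 16n ln 16.
Subtract 4n ln n: leading term is (16 − 4) n ln n = 12 n ln n. The next term is 16n ln 16 − 16n = 16(ln 16 − 1) n. Then the (1/2) ln(2π·16n) correction.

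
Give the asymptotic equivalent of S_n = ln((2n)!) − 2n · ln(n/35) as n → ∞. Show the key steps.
S_n ~ 2n · (ln 70 − 1) + O(ln n)

Stirling: ln((2n)!) = 2n ln(2n) − 2n + O(ln n).
  S_n = 2n ln(2n) − 2n − 2n ln(n/35) + O(ln n)
      = 2n ln(2n) − 2n ln n + 2n ln 35 − 2n + O(ln n)
      = 2n ln 2 + 2n ln 35 − 2n + O(ln n)
      = 2n (ln 70 − 1) + O(ln n).
Numerically ln(70) − 1 ≈ 3.2485.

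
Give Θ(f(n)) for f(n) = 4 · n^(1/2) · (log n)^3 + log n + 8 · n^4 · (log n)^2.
f(n) ∈ Θ(n^4 · (log n)^2)

Compare the terms by growth order. For large n, n^a · (log n)^b dominates n^a' · (log n)^b' iff a > a', or (a = a' and b > b'). Ranking the 3 terms shows the dominant one is 8 · n^4 · (log n)^2. Hence f(n) ∈ Θ(n^4 · (log n)^2).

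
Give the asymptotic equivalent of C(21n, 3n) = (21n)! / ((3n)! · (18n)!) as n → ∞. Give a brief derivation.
C(21n, 3n) ~ (823543/46656)^(3n) · sqrt(7/(12π·3n))

Write N = 3n. Apply Stirling to each factorial:
  (7N)! ~ sqrt(2π·7N) · (7N/e)^(7N),
  N! ~ sqrt(2π N) · (N/e)^N,
  (6N)! ~ sqrt(2π·6N) · (6N/e)^(6N).
The exponential factors combine to (7N)^(7N) / (N^N · (6N)^(6N)) = 7^(7N)/6^(6N) = (7^7/6^6)^N = (823543/46656)^N.
The square-root prefactors combine to sqrt(2π·7N) / (sqrt(2π N)·sqrt(2π·6N)) = sqrt(7 / (2π·6·N)) = sqrt(7/(12π·3n)).
Substituting N = 3n: C(21n, 3n) ~ (823543/46656)^(3n) · sqrt(7/(12π·3n)).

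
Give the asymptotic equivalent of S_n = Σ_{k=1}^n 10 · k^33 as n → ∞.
S_n ~ 5 · n^34 / 17

By integral comparison (Euler-Maclaurin), Σ_{k=1}^n 10 · k^33 = 10 · ∫_0^n x^33 dx + O(n^33) = 10 · n^34/34 = 5 · n^34 / 17 + O(n^33). (Equivalently, Faulhaber's formula gives the same leading term.)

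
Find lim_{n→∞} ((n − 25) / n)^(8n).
lim = e^(−200)

Rewrite as (1 − 25/n)^(8n). By the standard limit (1 + x/n)^n → e^x, we have (1 − 25/n)^n → e^(−25), and raising to the 8th power gives e^(−200).
More precisely, ln[(1 − 25/n)^(8n)] = 8n · ln(1 − 25/n) = 8n · (-25/n + O(1/n^2)) = -200 + O(1/n) → -200.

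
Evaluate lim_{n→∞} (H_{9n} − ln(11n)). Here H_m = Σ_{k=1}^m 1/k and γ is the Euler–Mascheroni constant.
lim = ln(9/11) + γ

By Euler-Maclaurin, H_m = ln m + γ + O(1/m). So
  H_{9n} − ln(11n) = ln(9n) + γ − ln(11n) + O(1/n)
                       = ln(9/11) + γ + O(1/n).
Hence the limit is ln(9/11) + γ.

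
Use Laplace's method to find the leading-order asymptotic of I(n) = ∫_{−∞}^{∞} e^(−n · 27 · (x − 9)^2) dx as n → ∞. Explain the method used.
I(n) = sqrt(π/(27n))

Here φ(x) = 27 · (x − 9)^2 has its unique minimum at x* = 9 with φ(x*) = 0 and φ''(x*) = 54. Laplace's method gives
  I(n) ~ e^(−n φ(x*)) · sqrt(2π / (n · φ''(x*))) = sqrt(2π / (54n)) = sqrt(π/(27n)).
This is exact: substituting u = (x − 9)·sqrt(27n) gives I(n) = (1/sqrt(27n)) ∫_{−∞}^{∞} e^(−u^2) du = sqrt(π/(27n)).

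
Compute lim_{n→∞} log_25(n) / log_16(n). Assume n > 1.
lim = ln(16) / ln(25) = log_25(16)

Change of base: log_25(n) = ln n / ln 25 and log_16(n) = ln n / ln 16. The ratio is (ln n / ln 25) · (ln 16 / ln n) = ln 16 / ln 25, a constant independent of n. So the limit is ln 16 / ln 25 = log_25(16).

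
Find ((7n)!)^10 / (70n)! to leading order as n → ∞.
((7n)!)^10/(70n)! ~ ((2π·7n)^(9/2) / sqrt(10)) · 10^(−10·7n)  →  0

Write N = 7n. Stirling: N! ~ sqrt(2π N)(N/e)^N and (10N)! ~ sqrt(2π·10N)·(10N/e)^(10N).
  (N!)^10/(10N)! ~ (2π N)^(10/2) (N/e)^(10N) / [sqrt(2π·10N) (10N/e)^(10N)]
     = (2π N)^(10/2) / sqrt(2π·10N) · (N/(10N))^(10N)
     = (2π N)^((10−1)/2) / sqrt(10) · 10^(−10N).
Since 10^10 > 1, the factor 10^(−10N) decays exponentially, so the ratio → 0. Substituting N = 7n gives the stated form.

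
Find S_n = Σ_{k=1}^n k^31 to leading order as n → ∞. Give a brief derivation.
S_n ~ n^32 / 32

By integral comparison (Euler-Maclaurin), Σ_{k=1}^n k^31 = ∫_0^n x^31 dx + O(n^31) = n^32/32 + O(n^31). (Equivalently, Faulhaber's formula gives the same leading term.)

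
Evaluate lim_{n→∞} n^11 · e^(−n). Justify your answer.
lim = 0

Exponentials with base > 1 dominate every fixed polynomial: for any fixed c, n^c / e^n → 0 as n → ∞ (e.g. by the ratio test, or since e^n grows faster than any power of n). Hence n^11 · e^(−n) = n^11 / e^n → 0.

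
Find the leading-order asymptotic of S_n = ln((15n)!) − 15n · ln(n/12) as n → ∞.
S_n ~ 15n · (ln 180 − 1) + O(ln n)

Stirling: ln((15n)!) = 15n ln(15n) − 15n + O(ln n).
  S_n = 15n ln(15n) − 15n − 15n ln(n/12) + O(ln n)
      = 15n ln(15n) − 15n ln n + 15n ln 12 − 15n + O(ln n)
      = 15n ln 15 + 15n ln 12 − 15n + O(ln n)
      = 15n (ln 180 − 1) + O(ln n).
Numerically ln(180) − 1 ≈ 4.1930.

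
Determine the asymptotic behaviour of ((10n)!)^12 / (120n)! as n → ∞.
((10n)!)^12/(120n)! ~ ((2π·10n)^(11/2) / sqrt(12)) · 12^(−12·10n)  →  0

Write N = 10n. Stirling: N! ~ sqrt(2π N)(N/e)^N and (12N)! ~ sqrt(2π·12N)·(12N/e)^(12N).
  (N!)^12/(12N)! ~ (2π N)^(12/2) (N/e)^(12N) / [sqrt(2π·12N) (12N/e)^(12N)]
     = (2π N)^(12/2) / sqrt(2π·12N) · (N/(12N))^(12N)
     = (2π N)^((12−1)/2) / sqrt(12) · 12^(−12N).
Since 12^12 > 1, the factor 12^(−12N) decays exponentially, so the ratio → 0. Substituting N = 10n gives the stated form.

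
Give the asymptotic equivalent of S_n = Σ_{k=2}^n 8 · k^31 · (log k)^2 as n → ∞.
S_n ~ n^32 · (log n)^2 / 4

By integral comparison, S_n = ∫_1^n 8 · x^31 · (log x)^2 dx + O(n^31 · (log n)^2). For the integral, the leading term of ∫_1^n x^31 (log x)^2 dx is n^32/32 · (log n)^2 (by repeated integration by parts; each step lowers the log-exponent and produces a relatively O(1/log n) correction). Hence S_n ~ n^32 · (log n)^2 / 4.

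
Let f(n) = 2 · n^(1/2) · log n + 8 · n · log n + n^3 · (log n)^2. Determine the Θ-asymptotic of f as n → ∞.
f(n) ∈ Θ(n^3 · (log n)^2)

Compare the terms by growth order. For large n, n^a · (log n)^b dominates n^a' · (log n)^b' iff a > a', or (a = a' and b > b'). Ranking the 3 terms shows the dominant one is n^3 · (log n)^2. Hence f(n) ∈ Θ(n^3 · (log n)^2).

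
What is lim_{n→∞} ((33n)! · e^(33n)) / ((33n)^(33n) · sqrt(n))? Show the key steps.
lim = sqrt(2π·33)

Stirling: (33n)! ~ sqrt(2π·33n) · (33n/e)^(33n). Hence
  (33n)! · e^(33n) / (33n)^(33n) ~ sqrt(2π·33n).
Dividing by sqrt(n): sqrt(2π·33n) / sqrt(n) = sqrt(2π·33) · n^((1−1)/2), so the limit is sqrt(2π·33).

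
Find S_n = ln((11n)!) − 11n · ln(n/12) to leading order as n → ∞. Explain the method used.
S_n ~ 11n · (ln 132 − 1) + O(ln n)

Stirling: ln((11n)!) = 11n ln(11n) − 11n + O(ln n).
  S_n = 11n ln(11n) − 11n − 11n ln(n/12) + O(ln n)
      = 11n ln(11n) − 11n ln n + 11n ln 12 − 11n + O(ln n)
      = 11n ln 11 + 11n ln 12 − 11n + O(ln n)
      = 11n (ln 132 − 1) + O(ln n).
Numerically ln(132) − 1 ≈ 3.8828.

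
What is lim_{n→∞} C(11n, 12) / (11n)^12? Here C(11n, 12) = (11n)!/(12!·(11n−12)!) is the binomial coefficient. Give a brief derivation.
lim = 1/12! = 1/479001600

With N = 11n → ∞: C(N, 12) / N^12 = [N(N−1)…(N−11)] / (12! · N^12) = (1/12!) · 1 · (1 − 1/(11n)) · … · (1 − 11/(11n)). Each factor → 1 as N → ∞, so the limit is 1/12! = 1/479001600.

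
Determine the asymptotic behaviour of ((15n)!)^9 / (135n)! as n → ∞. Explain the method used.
((15n)!)^9/(135n)! ~ ((2π·15n)^(8/2) / 3) · 9^(−9·15n)  →  0

Write N = 15n. Stirling: N! ~ sqrt(2π N)(N/e)^N and (9N)! ~ sqrt(2π·9N)·(9N/e)^(9N).
  (N!)^9/(9N)! ~ (2π N)^(9/2) (N/e)^(9N) / [sqrt(2π·9N) (9N/e)^(9N)]
     = (2π N)^(9/2) / sqrt(2π·9N) · (N/(9N))^(9N)
     = (2π N)^((9−1)/2) / 3 · 9^(−9N).
Since 9^9 > 1, the factor 9^(−9N) decays exponentially, so the ratio → 0. Substituting N = 15n gives the stated form.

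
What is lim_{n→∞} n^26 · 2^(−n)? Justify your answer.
lim = 0

Exponentials with base > 1 dominate every fixed polynomial: for any fixed c, n^c / 2^n → 0 as n → ∞ (e.g. by the ratio test, or by writing 2^n = e^(n ln 2) and noting e^(n ln 2) / n^c → ∞). Hence n^26 · 2^(−n) = n^26 / 2^n → 0.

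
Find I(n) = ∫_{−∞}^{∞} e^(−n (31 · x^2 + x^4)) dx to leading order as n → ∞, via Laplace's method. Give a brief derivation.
I(n) ~ sqrt(π/(31n))

φ(x) = 31 · x^2 + x^4 has its unique global minimum at x* = 0 (since φ'(x) = 62x + 4x^3 = 0 only at x = 0 for real x with both coefficients positive, and φ → ∞ as |x| → ∞). At x* = 0, φ(0) = 0 and φ''(0) = 62. Laplace's method then gives
  I(n) ~ sqrt(2π / (n · φ''(0))) · e^(−n φ(0)) = sqrt(2π / (62n)) = sqrt(π/(31n)).
The x^4 term contributes only at subleading order (an O(1/n) relative correction).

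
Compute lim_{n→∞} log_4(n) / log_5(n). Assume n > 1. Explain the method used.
lim = ln(5) / ln(4) = log_4(5)

Change of base: log_4(n) = ln n / ln 4 and log_5(n) = ln n / ln 5. The ratio is (ln n / ln 4) · (ln 5 / ln n) = ln 5 / ln 4, a constant independent of n. So the limit is ln 5 / ln 4 = log_4(5).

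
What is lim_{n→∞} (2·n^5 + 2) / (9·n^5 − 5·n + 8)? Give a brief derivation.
lim = 2/9

For large n the leading n^5 terms dominate both numerator and denominator. Dividing top and bottom by n^5, every other term tends to 0, leaving 2/9.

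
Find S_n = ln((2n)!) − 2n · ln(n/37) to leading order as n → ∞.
S_n ~ 2n · (ln 74 − 1) + O(ln n)

Stirling: ln((2n)!) = 2n ln(2n) − 2n + O(ln n).
  S_n = 2n ln(2n) − 2n − 2n ln(n/37) + O(ln n)
      = 2n ln(2n) − 2n ln n + 2n ln 37 − 2n + O(ln n)
      = 2n ln 2 + 2n ln 37 − 2n + O(ln n)
      = 2n (ln 74 − 1) + O(ln n).
Numerically ln(74) − 1 ≈ 3.3041.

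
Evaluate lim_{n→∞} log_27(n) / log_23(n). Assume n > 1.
lim = ln(23) / ln(27) = log_27(23)

Change of base: log_27(n) = ln n / ln 27 and log_23(n) = ln n / ln 23. The ratio is (ln n / ln 27) · (ln 23 / ln n) = ln 23 / ln 27, a constant independent of n. So the limit is ln 23 / ln 27 = log_27(23).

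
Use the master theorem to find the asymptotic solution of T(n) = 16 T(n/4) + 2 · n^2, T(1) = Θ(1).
T(n) = Θ(n^2 log n)

log_4 16 = 2, and f(n) = 2 · n^2 = Θ(n^(log_4 16)). This is Case 2 of the master theorem: T(n) = Θ(f(n) · log n) = Θ(n^2 log n).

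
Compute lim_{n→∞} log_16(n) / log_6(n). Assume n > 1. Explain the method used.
lim = ln(6) / ln(16) = log_16(6)

Change of base: log_16(n) = ln n / ln 16 and log_6(n) = ln n / ln 6. The ratio is (ln n / ln 16) · (ln 6 / ln n) = ln 6 / ln 16, a constant independent of n. So the limit is ln 6 / ln 16 = log_16(6).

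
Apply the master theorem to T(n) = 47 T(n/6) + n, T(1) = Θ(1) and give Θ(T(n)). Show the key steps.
T(n) = Θ(n^(log_6 47))

Master theorem: compare f(n) = n to n^(log_6 47) where log_6 47 ≈ 2.149. Since 1 < log_6 47, we have f(n) = O(n^(log_6 47 − ε)) for some ε > 0 — Case 1. Hence T(n) = Θ(n^(log_6 47)).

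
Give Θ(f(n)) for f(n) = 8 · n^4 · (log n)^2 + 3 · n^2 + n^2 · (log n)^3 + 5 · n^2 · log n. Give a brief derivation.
f(n) ∈ Θ(n^4 · (log n)^2)

Compare the terms by growth order. For large n, n^a · (log n)^b dominates n^a' · (log n)^b' iff a > a', or (a = a' and b > b'). Ranking the 4 terms shows the dominant one is 8 · n^4 · (log n)^2. Hence f(n) ∈ Θ(n^4 · (log n)^2).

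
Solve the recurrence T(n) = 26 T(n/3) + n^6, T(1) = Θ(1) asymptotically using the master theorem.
T(n) = Θ(n^6)

log_3 26 ≈ 2.966. f(n) = n^6 dominates n^(log_3 26) since 6 > 2.966, and the regularity condition a·f(n/b) = 26·(n/3)^6 = (26/729)·n^6 ≤ c·f(n) holds with c = 26/729 ≈ 0.0357 < 1. So this is Case 3: T(n) = Θ(f(n)) = Θ(n^6).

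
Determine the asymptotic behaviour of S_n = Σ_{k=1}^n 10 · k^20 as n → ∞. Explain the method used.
S_n ~ 10 · n^21 / 21

By integral comparison (Euler-Maclaurin), Σ_{k=1}^n 10 · k^20 = 10 · ∫_0^n x^20 dx + O(n^20) = 10 · n^21/21 + O(n^20). (Equivalently, Faulhaber's formula gives the same leading term.)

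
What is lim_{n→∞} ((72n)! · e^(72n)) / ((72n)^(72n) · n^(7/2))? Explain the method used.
lim = 0

Stirling: (72n)! ~ sqrt(2π·72n) · (72n/e)^(72n). Hence
  (72n)! · e^(72n) / (72n)^(72n) ~ sqrt(2π·72n).
Dividing by n^(7/2): sqrt(2π·72n) / n^(7/2) = sqrt(2π·72) · n^((1−7)/2), so the expression behaves like sqrt(2π·72) · n^((1−7)/2) → 0.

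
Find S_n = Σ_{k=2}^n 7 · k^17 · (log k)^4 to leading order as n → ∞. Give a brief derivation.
S_n ~ 7 · n^18 · (log n)^4 / 18

By integral comparison, S_n = ∫_1^n 7 · x^17 · (log x)^4 dx + O(n^17 · (log n)^4). For the integral, the leading term of ∫_1^n x^17 (log x)^4 dx is n^18/18 · (log n)^4 (by repeated integration by parts; each step lowers the log-exponent and produces a relatively O(1/log n) correction). Hence S_n ~ 7 · n^18 · (log n)^4 / 18.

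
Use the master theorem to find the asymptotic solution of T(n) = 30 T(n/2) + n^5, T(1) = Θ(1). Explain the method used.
T(n) = Θ(n^5)

log_2 30 ≈ 4.907. f(n) = n^5 dominates n^(log_2 30) since 5 > 4.907, and the regularity condition a·f(n/b) = 30·(n/2)^5 = (30/32)·n^5 ≤ c·f(n) holds with c = 30/32 ≈ 0.938 < 1. So this is Case 3: T(n) = Θ(f(n)) = Θ(n^5).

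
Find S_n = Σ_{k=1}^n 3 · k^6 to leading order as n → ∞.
S_n ~ 3 · n^7 / 7

By integral comparison (Euler-Maclaurin), Σ_{k=1}^n 3 · k^6 = 3 · ∫_0^n x^6 dx + O(n^6) = 3 · n^7/7 + O(n^6). (Equivalently, Faulhaber's formula gives the same leading term.)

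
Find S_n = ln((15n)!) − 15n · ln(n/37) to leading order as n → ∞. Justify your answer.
S_n ~ 15n · (ln 555 − 1) + O(ln n)

Stirling: ln((15n)!) = 15n ln(15n) − 15n + O(ln n).
  S_n = 15n ln(15n) − 15n − 15n ln(n/37) + O(ln n)
      = 15n ln(15n) − 15n ln n + 15n ln 37 − 15n + O(ln n)
      = 15n ln 15 + 15n ln 37 − 15n + O(ln n)
      = 15n (ln 555 − 1) + O(ln n).
Numerically ln(555) − 1 ≈ 5.3190.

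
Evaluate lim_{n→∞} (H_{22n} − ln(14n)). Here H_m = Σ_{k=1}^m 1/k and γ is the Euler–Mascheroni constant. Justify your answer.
lim = ln(11/7) + γ

By Euler-Maclaurin, H_m = ln m + γ + O(1/m). So
  H_{22n} − ln(14n) = ln(22n) + γ − ln(14n) + O(1/n)
                       = ln(22/14) + γ + O(1/n).
Hence the limit is ln(22/14) + γ (= ln(11/7)).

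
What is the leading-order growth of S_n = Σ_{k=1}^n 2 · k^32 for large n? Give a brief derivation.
S_n ~ 2 · n^33 / 33

By integral comparison (Euler-Maclaurin), Σ_{k=1}^n 2 · k^32 = 2 · ∫_0^n x^32 dx + O(n^32) = 2 · n^33/33 + O(n^32). (Equivalently, Faulhaber's formula gives the same leading term.)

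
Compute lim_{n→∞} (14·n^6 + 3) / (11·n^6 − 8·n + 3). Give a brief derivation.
lim = 14/11

For large n the leading n^6 terms dominate both numerator and denominator. Dividing top and bottom by n^6, every other term tends to 0, leaving 14/11.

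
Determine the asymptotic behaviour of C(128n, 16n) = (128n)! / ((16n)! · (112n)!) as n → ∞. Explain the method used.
C(128n, 16n) ~ (16777216/823543)^(16n) · sqrt(4/(7π·16n))

Write N = 16n. Apply Stirling to each factorial:
  (8N)! ~ sqrt(2π·8N) · (8N/e)^(8N),
  N! ~ sqrt(2π N) · (N/e)^N,
  (7N)! ~ sqrt(2π·7N) · (7N/e)^(7N).
The exponential factors combine to (8N)^(8N) / (N^N · (7N)^(7N)) = 8^(8N)/7^(7N) = (8^8/7^7)^N = (16777216/823543)^N.
The square-root prefactors combine to sqrt(2π·8N) / (sqrt(2π N)·sqrt(2π·7N)) = sqrt(8 / (2π·7·N)) = sqrt(4/(7π·16n)).
Substituting N = 16n: C(128n, 16n) ~ (16777216/823543)^(16n) · sqrt(4/(7π·16n)).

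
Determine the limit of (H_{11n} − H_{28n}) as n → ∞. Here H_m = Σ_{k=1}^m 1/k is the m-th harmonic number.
lim = ln(11/28)

Euler-Maclaurin gives H_m = ln m + γ + 1/(2m) + O(1/m^2). The γ and O(1/m) terms cancel in the difference:
  H_{11n} − H_{28n} = ln(11n) − ln(28n) + O(1/n) = ln(11/28) + O(1/n).
Hence the limit is ln(11/28).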